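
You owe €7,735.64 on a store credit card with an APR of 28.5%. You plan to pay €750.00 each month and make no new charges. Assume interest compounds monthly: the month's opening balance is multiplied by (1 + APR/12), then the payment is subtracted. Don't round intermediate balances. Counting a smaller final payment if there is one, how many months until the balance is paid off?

12 payments

Monthly rate r = 28.5%/12 = 2.375% = 0.02375.
Recurrence: B ← B·(1+r) − €750.00.
Month 1: interest €183.72; balance after payment €7,169.36.
Month 2: interest €170.27; balance after payment €6,589.63.
Closed form: n = −ln(1 − rB₀/P)/ln(1+r) = −ln(0.75504)/ln(1.02375) ≈ 11.971, so the balance reaches zero during payment 12.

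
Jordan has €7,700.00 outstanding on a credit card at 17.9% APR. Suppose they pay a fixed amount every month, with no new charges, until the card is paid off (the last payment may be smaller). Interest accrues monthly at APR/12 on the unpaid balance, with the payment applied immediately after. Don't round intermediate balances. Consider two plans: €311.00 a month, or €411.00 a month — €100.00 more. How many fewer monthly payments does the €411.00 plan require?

Monthly rate r = 17.9%/12 = 1.49167% = 0.0149167.
At €311.00/mo: n = ⌈−ln(1 − rB₀/P)/ln(1+r)⌉ = 32 payments (last €41.31); total interest = total paid − €7,700.00 = €1,982.31.
At €411.00/mo: 23 payments (last €56.21); total interest €1,398.21.
Payments saved = 32 − 23 = 9.

9 fewer payments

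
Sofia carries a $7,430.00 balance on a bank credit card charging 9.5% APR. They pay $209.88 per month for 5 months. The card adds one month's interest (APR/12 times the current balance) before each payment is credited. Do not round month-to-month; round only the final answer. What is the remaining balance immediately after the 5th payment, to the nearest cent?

Monthly rate r = 9.5%/12 = 0.791667% = 0.00791667.
Each month: B ← B·(1+r) − $209.88.
Month 1: interest $58.82; balance after payment $7,278.94.
Month 2: interest $57.62; balance after payment $7,126.69.
Month 3: interest $56.42; balance after payment $6,973.23.
Month 4: interest $55.20; balance after payment $6,818.55.
Month 5: interest $53.98; balance after payment $6,662.65.

$6,662.65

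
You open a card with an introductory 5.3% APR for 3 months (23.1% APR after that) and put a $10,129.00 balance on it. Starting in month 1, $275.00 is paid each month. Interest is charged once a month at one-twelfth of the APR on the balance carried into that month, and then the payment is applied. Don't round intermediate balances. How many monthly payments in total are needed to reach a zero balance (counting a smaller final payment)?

Promo months 1–3 at r₀ = 5.3%/12 = 0.00441667; months 4+ at r₁ = 23.1%/12 = 0.01925.
After month 3: iterate B ← B·(1+r₀) − $275.00 for 3 months → $9,435.15.
Then at r₁ with $275.00/mo: n₂ = −ln(1 − r₁·B/P)/ln(1+r₁) ≈ 56.65 → 57 more payments.

60 payments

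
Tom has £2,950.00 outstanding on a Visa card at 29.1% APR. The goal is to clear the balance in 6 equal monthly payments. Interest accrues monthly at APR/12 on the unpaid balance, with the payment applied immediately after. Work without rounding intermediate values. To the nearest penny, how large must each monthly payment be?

Monthly rate r = 29.1%/12 = 2.425% = 0.02425.
Level-payment amortization: P = B₀·r / (1 − (1+r)^(−n)) = 2950.00·0.02425 / (1 − 1.02425^(−6)).
Denominator 1 − (1+r)^(−6) = 0.133907726.
P = 71.5375 / 0.133907726 ≈ 534.23.

£534.23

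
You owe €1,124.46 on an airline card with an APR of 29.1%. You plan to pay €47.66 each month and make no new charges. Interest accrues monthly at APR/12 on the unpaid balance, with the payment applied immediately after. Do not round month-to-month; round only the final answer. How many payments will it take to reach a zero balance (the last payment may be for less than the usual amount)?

36 payments

Monthly rate r = 29.1%/12 = 2.425% = 0.02425.
Recurrence: B ← B·(1+r) − €47.66.
Month 1: interest €27.27; balance after payment €1,104.07.
Month 2: interest €26.77; balance after payment €1,083.18.
Closed form: n = −ln(1 − rB₀/P)/ln(1+r) = −ln(0.42786)/ln(1.02425) ≈ 35.431, so the balance reaches zero during payment 36.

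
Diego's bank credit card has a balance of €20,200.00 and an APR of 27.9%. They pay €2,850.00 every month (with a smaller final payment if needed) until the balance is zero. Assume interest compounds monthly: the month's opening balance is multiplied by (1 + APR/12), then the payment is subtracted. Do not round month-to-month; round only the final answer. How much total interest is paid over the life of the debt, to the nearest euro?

€2,133

Monthly rate r = 27.9%/12 = 2.325% = 0.02325.
Payoff takes n = ⌈−ln(1 − rB₀/P)/ln(1+r)⌉ = ⌈7.835⌉ = 8 payments; the last is €2,383.40.
Total paid = 7·€2,850.00 + €2,383.40 = €22,333.40.
Total interest = total paid − principal = €22,333.40 − €20,200.00 = €2,133.40.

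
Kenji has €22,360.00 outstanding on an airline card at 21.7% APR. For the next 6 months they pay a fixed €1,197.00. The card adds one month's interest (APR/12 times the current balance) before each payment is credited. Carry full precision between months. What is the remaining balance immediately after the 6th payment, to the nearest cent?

Monthly rate r = 21.7%/12 = 1.80833% = 0.0180833.
Each month: B ← B·(1+r) − €1,197.00.
Month 1: interest €404.34; balance after payment €21,567.34.
Month 2: interest €390.01; balance after payment €20,760.35.
Month 3: interest €375.42; balance after payment €19,938.77.
Month 4: interest €360.56; balance after payment €19,102.33.
Month 5: interest €345.43; balance after payment €18,250.76.
Month 6: interest €330.03; balance after payment €17,383.80.

€17,383.80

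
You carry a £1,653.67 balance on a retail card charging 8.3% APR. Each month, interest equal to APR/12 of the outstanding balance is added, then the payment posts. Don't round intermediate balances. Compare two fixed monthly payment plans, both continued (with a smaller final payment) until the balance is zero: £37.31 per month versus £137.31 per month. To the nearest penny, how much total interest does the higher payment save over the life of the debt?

Monthly rate r = 8.3%/12 = 0.691667% = 0.00691667.
At £37.31/mo: n = ⌈−ln(1 − rB₀/P)/ln(1+r)⌉ = 54 payments (last £4.20); total interest = total paid − £1,653.67 = £327.96.
At £137.31/mo: 13 payments (last £84.98); total interest £79.03.
Interest saved = £327.96 − £79.03 = £248.93.

£248.93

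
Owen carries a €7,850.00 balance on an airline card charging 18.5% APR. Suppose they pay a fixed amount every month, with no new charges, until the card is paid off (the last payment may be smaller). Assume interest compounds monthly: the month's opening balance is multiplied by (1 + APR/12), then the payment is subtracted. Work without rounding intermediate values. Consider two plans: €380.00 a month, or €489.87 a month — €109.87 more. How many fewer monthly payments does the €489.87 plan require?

Monthly rate r = 18.5%/12 = 1.54167% = 0.0154167.
At €380.00/mo: n = ⌈−ln(1 − rB₀/P)/ln(1+r)⌉ = 26 payments (last €23.71); total interest = total paid − €7,850.00 = €1,673.71.
At €489.87/mo: 19 payments (last €268.92); total interest €1,236.58.
Payments saved = 26 − 19 = 7.

7 fewer payments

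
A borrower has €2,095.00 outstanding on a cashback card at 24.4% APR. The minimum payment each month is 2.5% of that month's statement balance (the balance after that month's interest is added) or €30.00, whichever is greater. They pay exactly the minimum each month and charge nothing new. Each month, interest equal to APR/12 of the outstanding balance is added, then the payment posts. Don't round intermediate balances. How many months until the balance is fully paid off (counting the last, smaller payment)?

Monthly rate r = 24.4%/12 = 2.03333% = 0.0203333.
While 2.5% of the post-interest balance exceeds €30.00, each month B ← (B·(1+r))·(1 − 0.025), i.e. B shrinks by the factor (1+r)·0.975 = 0.99482.
This holds for months 1–112. Entering month 113 the balance is €1,171.69; 2.5% of the post-interest balance is now below €30.00, so the flat €30.00 minimum applies from here.
From month 113 a fixed €30.00 at rate r clears €1,171.69 in 79 more payments. Total: 112 + 79 = 191 months.

191 months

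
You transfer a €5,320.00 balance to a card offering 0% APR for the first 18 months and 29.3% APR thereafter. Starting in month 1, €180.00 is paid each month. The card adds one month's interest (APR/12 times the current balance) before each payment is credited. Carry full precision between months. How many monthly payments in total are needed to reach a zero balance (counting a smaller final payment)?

Promo months 1–18 at r₀ = 0%/12 = 0; months 19+ at r₁ = 29.3%/12 = 0.0244167.
After month 18 (no interest yet): B = €5,320.00 − 18·€180.00 = €2,080.00.
Then at r₁ with €180.00/mo: n₂ = −ln(1 − r₁·B/P)/ln(1+r₁) ≈ 13.74 → 14 more payments.

32 payments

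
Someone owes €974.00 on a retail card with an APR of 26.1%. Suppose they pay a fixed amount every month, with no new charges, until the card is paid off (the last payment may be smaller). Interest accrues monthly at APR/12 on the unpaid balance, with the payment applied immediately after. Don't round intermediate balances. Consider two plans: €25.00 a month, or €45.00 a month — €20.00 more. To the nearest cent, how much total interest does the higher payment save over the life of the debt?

€853.25

Monthly rate r = 26.1%/12 = 2.175% = 0.02175.
At €25.00/mo: n = ⌈−ln(1 − rB₀/P)/ln(1+r)⌉ = 88 payments (last €9.17); total interest = total paid − €974.00 = €1,210.17.
At €45.00/mo: 30 payments (last €25.92); total interest €356.92.
Interest saved = €1,210.17 − €356.92 = €853.25.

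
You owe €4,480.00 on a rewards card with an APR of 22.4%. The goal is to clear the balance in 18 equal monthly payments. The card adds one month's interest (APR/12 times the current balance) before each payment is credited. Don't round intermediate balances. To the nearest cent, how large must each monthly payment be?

€295.33

Monthly rate r = 22.4%/12 = 1.86667% = 0.0186667.
Level-payment amortization: P = B₀·r / (1 − (1+r)^(−n)) = 4480.00·0.0186667 / (1 − 1.01867^(−18)).
Denominator 1 − (1+r)^(−18) = 0.283159908.
P = 83.6267 / 0.283159908 ≈ 295.33.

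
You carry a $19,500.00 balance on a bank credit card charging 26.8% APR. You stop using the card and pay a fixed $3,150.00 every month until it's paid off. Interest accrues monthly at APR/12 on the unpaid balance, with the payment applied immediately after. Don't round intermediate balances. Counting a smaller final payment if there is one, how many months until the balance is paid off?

7 months

Monthly rate r = 26.8%/12 = 2.23333% = 0.0223333.
Recurrence: B ← B·(1+r) − $3,150.00.
Month 1: interest $435.50; balance after payment $16,785.50.
Month 2: interest $374.88; balance after payment $14,010.38.
Closed form: n = −ln(1 − rB₀/P)/ln(1+r) = −ln(0.86175)/ln(1.02233) ≈ 6.737, so the balance reaches zero during payment 7.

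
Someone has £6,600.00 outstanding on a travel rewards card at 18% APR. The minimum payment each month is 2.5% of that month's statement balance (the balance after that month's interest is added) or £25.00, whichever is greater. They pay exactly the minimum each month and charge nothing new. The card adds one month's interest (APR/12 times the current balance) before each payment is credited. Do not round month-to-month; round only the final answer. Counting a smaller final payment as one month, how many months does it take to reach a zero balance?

Monthly rate r = 18%/12 = 1.5% = 0.015.
While 2.5% of the post-interest balance exceeds £25.00, each month B ← (B·(1+r))·(1 − 0.025), i.e. B shrinks by the factor (1+r)·0.975 = 0.98962.
This holds for months 1–183. Entering month 184 the balance is £978.76; 2.5% of the post-interest balance is now below £25.00, so the flat £25.00 minimum applies from here.
From month 184 a fixed £25.00 at rate r clears £978.76 in 60 more payments. Total: 183 + 60 = 243 months.

243 months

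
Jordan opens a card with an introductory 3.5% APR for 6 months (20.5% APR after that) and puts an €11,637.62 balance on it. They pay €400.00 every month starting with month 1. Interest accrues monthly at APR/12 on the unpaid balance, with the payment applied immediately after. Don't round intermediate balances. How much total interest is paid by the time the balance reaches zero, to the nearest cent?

Promo months 1–6 at r₀ = 3.5%/12 = 0.00291667; months 7+ at r₁ = 20.5%/12 = 0.0170833.
After month 6: iterate B ← B·(1+r₀) − €400.00 for 6 months → €9,425.20.
Then at r₁ with €400.00/mo: n₂ = −ln(1 − r₁·B/P)/ln(1+r₁) ≈ 30.41 → 31 more payments.
Total paid = 36·€400.00 + €163.46 = €14,563.46; interest = €14,563.46 − €11,637.62 = €2,925.84.

€2,925.84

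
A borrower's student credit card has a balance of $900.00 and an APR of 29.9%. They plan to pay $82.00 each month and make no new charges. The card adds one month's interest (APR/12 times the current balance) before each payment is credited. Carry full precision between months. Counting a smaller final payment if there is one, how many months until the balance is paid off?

13 months

Monthly rate r = 29.9%/12 = 2.49167% = 0.0249167.
Recurrence: B ← B·(1+r) − $82.00.
Month 1: interest $22.43; balance after payment $840.42.
Month 2: interest $20.94; balance after payment $779.37.
Closed form: n = −ln(1 − rB₀/P)/ln(1+r) = −ln(0.72652)/ln(1.02492) ≈ 12.981, so the balance reaches zero during payment 13.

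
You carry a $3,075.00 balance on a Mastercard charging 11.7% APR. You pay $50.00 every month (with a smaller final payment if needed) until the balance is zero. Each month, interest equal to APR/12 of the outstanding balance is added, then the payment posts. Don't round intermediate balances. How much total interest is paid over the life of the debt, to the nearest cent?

Monthly rate r = 11.7%/12 = 0.975% = 0.00975.
Payoff takes n = ⌈−ln(1 − rB₀/P)/ln(1+r)⌉ = ⌈94.339⌉ = 95 payments; the last is $17.02.
Total paid = 94·$50.00 + $17.02 = $4,717.02.
Total interest = total paid − principal = $4,717.02 − $3,075.00 = $1,642.02.

$1,642.02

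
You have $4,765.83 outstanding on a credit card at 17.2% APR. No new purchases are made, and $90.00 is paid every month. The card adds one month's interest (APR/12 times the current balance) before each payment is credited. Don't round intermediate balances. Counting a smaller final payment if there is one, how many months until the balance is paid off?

100 months

Monthly rate r = 17.2%/12 = 1.43333% = 0.0143333.
Recurrence: B ← B·(1+r) − $90.00.
Month 1: interest $68.31; balance after payment $4,744.14.
Month 2: interest $68.00; balance after payment $4,722.14.
Closed form: n = −ln(1 − rB₀/P)/ln(1+r) = −ln(0.241)/ln(1.01433) ≈ 99.987, so the balance reaches zero during payment 100.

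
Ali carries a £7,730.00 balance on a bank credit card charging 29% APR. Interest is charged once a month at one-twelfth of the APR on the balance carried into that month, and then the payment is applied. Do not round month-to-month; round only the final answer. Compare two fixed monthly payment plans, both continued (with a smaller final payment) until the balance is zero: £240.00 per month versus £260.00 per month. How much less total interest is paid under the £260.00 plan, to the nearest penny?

£1,341.80

Monthly rate r = 29%/12 = 2.41667% = 0.0241667.
At £240.00/mo: n = ⌈−ln(1 − rB₀/P)/ln(1+r)⌉ = 64 payments (last £23.80); total interest = total paid − £7,730.00 = £7,413.80.
At £260.00/mo: 54 payments (last £22.00); total interest £6,072.00.
Interest saved = £7,413.80 − £6,072.00 = £1,341.80.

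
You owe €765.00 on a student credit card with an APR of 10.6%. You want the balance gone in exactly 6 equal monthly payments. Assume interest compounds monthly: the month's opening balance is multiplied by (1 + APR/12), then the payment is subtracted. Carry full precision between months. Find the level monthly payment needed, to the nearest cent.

Monthly rate r = 10.6%/12 = 0.883333% = 0.00883333.
Level-payment amortization: P = B₀·r / (1 − (1+r)^(−n)) = 765.00·0.00883333 / (1 − 1.00883^(−6)).
Denominator 1 − (1+r)^(−6) = 0.0513992606.
P = 6.7575 / 0.0513992606 ≈ 131.47.

€131.47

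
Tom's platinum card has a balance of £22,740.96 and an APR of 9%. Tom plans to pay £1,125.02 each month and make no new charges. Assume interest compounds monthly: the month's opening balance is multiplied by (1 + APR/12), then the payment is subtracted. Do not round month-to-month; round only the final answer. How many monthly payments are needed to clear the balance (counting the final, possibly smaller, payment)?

23 months

Monthly rate r = 9%/12 = 0.75% = 0.0075.
Recurrence: B ← B·(1+r) − £1,125.02.
Month 1: interest £170.56; balance after payment £21,786.50.
Month 2: interest £163.40; balance after payment £20,824.88.
Closed form: n = −ln(1 − rB₀/P)/ln(1+r) = −ln(0.8484)/ln(1.0075) ≈ 22.003, so the balance reaches zero during payment 23.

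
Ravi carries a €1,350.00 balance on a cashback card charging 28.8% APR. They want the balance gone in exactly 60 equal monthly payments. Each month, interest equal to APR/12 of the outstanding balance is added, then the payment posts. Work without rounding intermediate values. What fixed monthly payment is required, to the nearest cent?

€42.69

Monthly rate r = 28.8%/12 = 2.4% = 0.024.
Level-payment amortization: P = B₀·r / (1 − (1+r)^(−n)) = 1350.00·0.024 / (1 − 1.024^(−60)).
Denominator 1 − (1+r)^(−60) = 0.759008013.
P = 32.4 / 0.759008013 ≈ 42.69.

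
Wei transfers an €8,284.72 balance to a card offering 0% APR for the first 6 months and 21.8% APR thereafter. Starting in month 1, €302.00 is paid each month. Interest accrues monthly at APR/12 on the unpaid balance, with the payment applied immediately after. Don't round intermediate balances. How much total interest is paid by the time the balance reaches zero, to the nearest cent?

€1,801.96

Promo months 1–6 at r₀ = 0%/12 = 0; months 7+ at r₁ = 21.8%/12 = 0.0181667.
After month 6 (no interest yet): B = €8,284.72 − 6·€302.00 = €6,472.72.
Then at r₁ with €302.00/mo: n₂ = −ln(1 − r₁·B/P)/ln(1+r₁) ≈ 27.40 → 28 more payments.
Total paid = 33·€302.00 + €120.68 = €10,086.68; interest = €10,086.68 − €8,284.72 = €1,801.96.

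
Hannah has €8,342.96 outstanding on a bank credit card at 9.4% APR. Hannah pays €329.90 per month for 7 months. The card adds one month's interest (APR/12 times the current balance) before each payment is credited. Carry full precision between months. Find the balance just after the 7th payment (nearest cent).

€6,447.04

Monthly rate r = 9.4%/12 = 0.783333% = 0.00783333.
Each month: B ← B·(1+r) − €329.90.
Month 1: interest €65.35; balance after payment €8,078.41.
Month 2: interest €63.28; balance after payment €7,811.79.
Month 3: interest €61.19; balance after payment €7,543.09.
Month 4: interest €59.09; balance after payment €7,272.27.
Month 5: interest €56.97; balance after payment €6,999.34.
Month 6: interest €54.83; balance after payment €6,724.27.
Month 7: interest €52.67; balance after payment €6,447.04.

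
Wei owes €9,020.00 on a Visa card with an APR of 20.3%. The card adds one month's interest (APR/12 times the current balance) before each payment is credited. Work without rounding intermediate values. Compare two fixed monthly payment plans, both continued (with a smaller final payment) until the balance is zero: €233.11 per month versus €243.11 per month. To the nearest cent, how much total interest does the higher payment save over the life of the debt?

€454.37

Monthly rate r = 20.3%/12 = 1.69167% = 0.0169167.
At €233.11/mo: n = ⌈−ln(1 − rB₀/P)/ln(1+r)⌉ = 64 payments (last €85.89); total interest = total paid − €9,020.00 = €5,751.82.
At €243.11/mo: 59 payments (last €217.07); total interest €5,297.45.
Interest saved = €5,751.82 − €5,297.45 = €454.37.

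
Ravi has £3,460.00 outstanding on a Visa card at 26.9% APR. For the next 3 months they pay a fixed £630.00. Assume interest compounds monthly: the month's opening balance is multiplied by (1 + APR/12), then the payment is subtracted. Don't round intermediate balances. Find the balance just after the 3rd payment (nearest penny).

£1,765.26

Monthly rate r = 26.9%/12 = 2.24167% = 0.0224167.
Each month: B ← B·(1+r) − £630.00.
Month 1: interest £77.56; balance after payment £2,907.56.
Month 2: interest £65.18; balance after payment £2,342.74.
Month 3: interest £52.52; balance after payment £1,765.26.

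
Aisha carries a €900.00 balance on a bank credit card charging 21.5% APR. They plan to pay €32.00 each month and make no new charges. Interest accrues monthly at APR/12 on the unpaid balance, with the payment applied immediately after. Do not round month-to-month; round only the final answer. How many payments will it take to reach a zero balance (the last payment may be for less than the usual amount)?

Monthly rate r = 21.5%/12 = 1.79167% = 0.0179167.
Recurrence: B ← B·(1+r) − €32.00.
Month 1: interest €16.12; balance after payment €884.12.
Month 2: interest €15.84; balance after payment €867.97.
Closed form: n = −ln(1 − rB₀/P)/ln(1+r) = −ln(0.49609)/ln(1.01792) ≈ 39.475, so the balance reaches zero during payment 40.

40 months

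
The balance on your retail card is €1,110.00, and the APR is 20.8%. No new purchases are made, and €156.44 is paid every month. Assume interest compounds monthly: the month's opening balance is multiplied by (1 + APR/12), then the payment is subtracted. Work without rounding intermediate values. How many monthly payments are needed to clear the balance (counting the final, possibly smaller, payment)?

Monthly rate r = 20.8%/12 = 1.73333% = 0.0173333.
Recurrence: B ← B·(1+r) − €156.44.
Month 1: interest €19.24; balance after payment €972.80.
Month 2: interest €16.86; balance after payment €833.22.
Closed form: n = −ln(1 − rB₀/P)/ln(1+r) = −ln(0.87701)/ln(1.01733) ≈ 7.637, so the balance reaches zero during payment 8.

8 months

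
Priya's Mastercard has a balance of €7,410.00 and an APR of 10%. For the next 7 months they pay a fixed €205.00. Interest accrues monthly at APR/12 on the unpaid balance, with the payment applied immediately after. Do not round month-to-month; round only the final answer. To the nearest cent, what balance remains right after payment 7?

Monthly rate r = 10%/12 = 0.833333% = 0.00833333.
Each month: B ← B·(1+r) − €205.00.
Month 1: interest €61.75; balance after payment €7,266.75.
Month 2: interest €60.56; balance after payment €7,122.31.
Month 3: interest €59.35; balance after payment €6,976.66.
Month 4: interest €58.14; balance after payment €6,829.80.
Month 5: interest €56.91; balance after payment €6,681.71.
Month 6: interest €55.68; balance after payment €6,532.39.
Month 7: interest €54.44; balance after payment €6,381.83.

€6,381.83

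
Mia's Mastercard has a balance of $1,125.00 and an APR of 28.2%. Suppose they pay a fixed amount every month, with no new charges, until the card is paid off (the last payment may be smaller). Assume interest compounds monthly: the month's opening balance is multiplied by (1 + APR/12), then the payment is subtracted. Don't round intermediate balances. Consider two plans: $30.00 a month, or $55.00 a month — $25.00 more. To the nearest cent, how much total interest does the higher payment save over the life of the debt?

$1,200.40

Monthly rate r = 28.2%/12 = 2.35% = 0.0235.
At $30.00/mo: n = ⌈−ln(1 − rB₀/P)/ln(1+r)⌉ = 92 payments (last $21.99); total interest = total paid − $1,125.00 = $1,626.99.
At $55.00/mo: 29 payments (last $11.59); total interest $426.59.
Interest saved = $1,626.99 − $426.59 = $1,200.40.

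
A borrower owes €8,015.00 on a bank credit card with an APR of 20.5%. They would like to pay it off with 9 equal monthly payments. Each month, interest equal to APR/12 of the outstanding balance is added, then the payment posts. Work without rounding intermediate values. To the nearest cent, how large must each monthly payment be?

Monthly rate r = 20.5%/12 = 1.70833% = 0.0170833.
Level-payment amortization: P = B₀·r / (1 − (1+r)^(−n)) = 8015.00·0.0170833 / (1 − 1.01708^(−9)).
Denominator 1 − (1+r)^(−9) = 0.141399453.
P = 136.923 / 0.141399453 ≈ 968.34.

€968.34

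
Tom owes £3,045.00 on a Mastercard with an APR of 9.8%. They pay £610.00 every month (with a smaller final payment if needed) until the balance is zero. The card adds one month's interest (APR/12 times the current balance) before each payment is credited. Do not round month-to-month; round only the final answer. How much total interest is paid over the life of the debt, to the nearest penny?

£76.74

Monthly rate r = 9.8%/12 = 0.816667% = 0.00816667.
Payoff takes n = ⌈−ln(1 − rB₀/P)/ln(1+r)⌉ = ⌈5.117⌉ = 6 payments; the last is £71.74.
Total paid = 5·£610.00 + £71.74 = £3,121.74.
Total interest = total paid − principal = £3,121.74 − £3,045.00 = £76.74.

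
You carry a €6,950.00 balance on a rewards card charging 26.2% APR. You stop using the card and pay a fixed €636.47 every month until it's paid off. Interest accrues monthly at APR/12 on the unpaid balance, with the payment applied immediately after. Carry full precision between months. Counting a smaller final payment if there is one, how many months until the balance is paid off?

Monthly rate r = 26.2%/12 = 2.18333% = 0.0218333.
Recurrence: B ← B·(1+r) − €636.47.
Month 1: interest €151.74; balance after payment €6,465.27.
Month 2: interest €141.16; balance after payment €5,969.96.
Closed form: n = −ln(1 − rB₀/P)/ln(1+r) = −ln(0.76159)/ln(1.02183) ≈ 12.610, so the balance reaches zero during payment 13.

13 payments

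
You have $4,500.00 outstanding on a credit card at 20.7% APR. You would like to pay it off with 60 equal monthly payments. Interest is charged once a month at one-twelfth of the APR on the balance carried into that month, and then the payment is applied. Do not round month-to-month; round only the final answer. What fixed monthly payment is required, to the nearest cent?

Monthly rate r = 20.7%/12 = 1.725% = 0.01725.
Level-payment amortization: P = B₀·r / (1 − (1+r)^(−n)) = 4500.00·0.01725 / (1 − 1.01725^(−60)).
Denominator 1 − (1+r)^(−60) = 0.641624684.
P = 77.625 / 0.641624684 ≈ 120.98.

$120.98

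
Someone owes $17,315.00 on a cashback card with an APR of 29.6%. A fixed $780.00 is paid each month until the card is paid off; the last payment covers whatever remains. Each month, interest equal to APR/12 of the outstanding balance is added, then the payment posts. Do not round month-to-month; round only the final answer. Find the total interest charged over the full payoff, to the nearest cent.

$8,075.11

Monthly rate r = 29.6%/12 = 2.46667% = 0.0246667.
Payoff takes n = ⌈−ln(1 − rB₀/P)/ln(1+r)⌉ = ⌈32.548⌉ = 33 payments; the last is $430.11.
Total paid = 32·$780.00 + $430.11 = $25,390.11.
Total interest = total paid − principal = $25,390.11 − $17,315.00 = $8,075.11.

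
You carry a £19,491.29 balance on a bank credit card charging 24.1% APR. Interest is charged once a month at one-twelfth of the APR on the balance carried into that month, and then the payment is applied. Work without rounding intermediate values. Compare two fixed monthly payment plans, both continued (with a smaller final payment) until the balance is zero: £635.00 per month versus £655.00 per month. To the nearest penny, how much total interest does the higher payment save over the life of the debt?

£614.21

Monthly rate r = 24.1%/12 = 2.00833% = 0.0200833.
At £635.00/mo: n = ⌈−ln(1 − rB₀/P)/ln(1+r)⌉ = 49 payments (last £124.11); total interest = total paid − £19,491.29 = £11,112.82.
At £655.00/mo: 46 payments (last £514.90); total interest £10,498.61.
Interest saved = £11,112.82 − £10,498.61 = £614.21.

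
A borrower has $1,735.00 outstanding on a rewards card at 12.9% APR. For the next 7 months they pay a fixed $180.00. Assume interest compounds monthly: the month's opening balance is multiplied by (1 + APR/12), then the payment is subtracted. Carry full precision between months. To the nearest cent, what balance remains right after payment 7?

Monthly rate r = 12.9%/12 = 1.075% = 0.01075.
Each month: B ← B·(1+r) − $180.00.
Month 1: interest $18.65; balance after payment $1,573.65.
Month 2: interest $16.92; balance after payment $1,410.57.
Month 3: interest $15.16; balance after payment $1,245.73.
Month 4: interest $13.39; balance after payment $1,079.12.
Month 5: interest $11.60; balance after payment $910.72.
Month 6: interest $9.79; balance after payment $740.51.
Month 7: interest $7.96; balance after payment $568.47.

$568.47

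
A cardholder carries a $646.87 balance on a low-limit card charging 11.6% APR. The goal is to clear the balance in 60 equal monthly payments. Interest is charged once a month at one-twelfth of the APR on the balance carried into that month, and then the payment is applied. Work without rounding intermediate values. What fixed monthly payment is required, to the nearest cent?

Monthly rate r = 11.6%/12 = 0.966667% = 0.00966667.
Level-payment amortization: P = B₀·r / (1 − (1+r)^(−n)) = 646.87·0.00966667 / (1 − 1.00967^(−60)).
Denominator 1 − (1+r)^(−60) = 0.43853992.
P = 6.25308 / 0.43853992 ≈ 14.26.

$14.26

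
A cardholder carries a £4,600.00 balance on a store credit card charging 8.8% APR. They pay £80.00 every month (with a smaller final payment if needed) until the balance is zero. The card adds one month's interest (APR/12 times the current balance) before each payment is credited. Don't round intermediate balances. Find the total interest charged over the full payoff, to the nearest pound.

Monthly rate r = 8.8%/12 = 0.733333% = 0.00733333.
Payoff takes n = ⌈−ln(1 − rB₀/P)/ln(1+r)⌉ = ⌈74.947⌉ = 75 payments; the last is £75.76.
Total paid = 74·£80.00 + £75.76 = £5,995.76.
Total interest = total paid − principal = £5,995.76 − £4,600.00 = £1,395.76.

£1,396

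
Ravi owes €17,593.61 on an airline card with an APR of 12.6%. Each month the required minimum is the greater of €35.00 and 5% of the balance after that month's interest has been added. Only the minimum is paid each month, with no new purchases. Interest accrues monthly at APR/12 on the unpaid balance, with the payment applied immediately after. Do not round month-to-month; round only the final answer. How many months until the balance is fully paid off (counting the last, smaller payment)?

102 months

Monthly rate r = 12.6%/12 = 1.05% = 0.0105.
While 5% of the post-interest balance exceeds €35.00, each month B ← (B·(1+r))·(1 − 0.05), i.e. B shrinks by the factor (1+r)·0.95 = 0.95997.
This holds for months 1–80. Entering month 81 the balance is €670.11; 5% of the post-interest balance is now below €35.00, so the flat €35.00 minimum applies from here.
From month 81 a fixed €35.00 at rate r clears €670.11 in 22 more payments. Total: 80 + 22 = 102 months.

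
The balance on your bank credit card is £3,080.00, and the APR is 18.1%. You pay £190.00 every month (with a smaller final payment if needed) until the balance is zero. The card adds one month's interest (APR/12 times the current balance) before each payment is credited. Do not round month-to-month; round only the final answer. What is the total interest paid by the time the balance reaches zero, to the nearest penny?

£478.80

Monthly rate r = 18.1%/12 = 1.50833% = 0.0150833.
Payoff takes n = ⌈−ln(1 − rB₀/P)/ln(1+r)⌉ = ⌈18.729⌉ = 19 payments; the last is £138.80.
Total paid = 18·£190.00 + £138.80 = £3,558.80.
Total interest = total paid − principal = £3,558.80 − £3,080.00 = £478.80.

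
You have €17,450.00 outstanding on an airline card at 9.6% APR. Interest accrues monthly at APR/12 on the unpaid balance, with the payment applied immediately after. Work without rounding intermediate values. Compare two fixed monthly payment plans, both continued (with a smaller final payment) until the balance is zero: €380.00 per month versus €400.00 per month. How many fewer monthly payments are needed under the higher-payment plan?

Monthly rate r = 9.6%/12 = 0.8% = 0.008.
At €380.00/mo: n = ⌈−ln(1 − rB₀/P)/ln(1+r)⌉ = 58 payments (last €175.94); total interest = total paid − €17,450.00 = €4,385.94.
At €400.00/mo: 54 payments (last €348.20); total interest €4,098.20.
Payments saved = 58 − 54 = 4.

4 fewer payments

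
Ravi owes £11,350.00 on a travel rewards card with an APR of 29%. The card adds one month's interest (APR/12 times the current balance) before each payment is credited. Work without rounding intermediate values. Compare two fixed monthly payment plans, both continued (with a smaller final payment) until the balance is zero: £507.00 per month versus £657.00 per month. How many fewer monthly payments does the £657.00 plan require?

Monthly rate r = 29%/12 = 2.41667% = 0.0241667.
At £507.00/mo: n = ⌈−ln(1 − rB₀/P)/ln(1+r)⌉ = 33 payments (last £311.17); total interest = total paid − £11,350.00 = £5,185.17.
At £657.00/mo: 23 payments (last £416.36); total interest £3,520.36.
Payments saved = 33 − 23 = 10.

10 fewer payments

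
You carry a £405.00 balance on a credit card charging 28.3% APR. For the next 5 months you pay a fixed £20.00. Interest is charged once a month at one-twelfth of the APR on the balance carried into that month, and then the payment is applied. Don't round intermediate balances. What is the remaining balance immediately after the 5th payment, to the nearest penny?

£350.23

Monthly rate r = 28.3%/12 = 2.35833% = 0.0235833.
Each month: B ← B·(1+r) − £20.00.
Month 1: interest £9.55; balance after payment £394.55.
Month 2: interest £9.30; balance after payment £383.86.
Month 3: interest £9.05; balance after payment £372.91.
Month 4: interest £8.79; balance after payment £361.70.
Month 5: interest £8.53; balance after payment £350.23.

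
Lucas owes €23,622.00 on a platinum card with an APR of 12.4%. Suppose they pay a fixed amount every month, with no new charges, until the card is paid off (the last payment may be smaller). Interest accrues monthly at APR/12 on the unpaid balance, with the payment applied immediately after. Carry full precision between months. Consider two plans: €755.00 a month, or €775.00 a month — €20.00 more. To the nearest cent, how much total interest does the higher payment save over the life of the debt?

Monthly rate r = 12.4%/12 = 1.03333% = 0.0103333.
At €755.00/mo: n = ⌈−ln(1 − rB₀/P)/ln(1+r)⌉ = 38 payments (last €746.26); total interest = total paid − €23,622.00 = €5,059.26.
At €775.00/mo: 37 payments (last €617.83); total interest €4,895.83.
Interest saved = €5,059.26 − €4,895.83 = €163.43.

€163.43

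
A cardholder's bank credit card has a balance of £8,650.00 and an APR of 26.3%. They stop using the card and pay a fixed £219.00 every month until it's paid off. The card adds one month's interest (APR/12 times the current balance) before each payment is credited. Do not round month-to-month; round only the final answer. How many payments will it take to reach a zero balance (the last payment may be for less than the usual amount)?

93 months

Monthly rate r = 26.3%/12 = 2.19167% = 0.0219167.
Recurrence: B ← B·(1+r) − £219.00.
Month 1: interest £189.58; balance after payment £8,620.58.
Month 2: interest £188.93; balance after payment £8,590.51.
Closed form: n = −ln(1 − rB₀/P)/ln(1+r) = −ln(0.13434)/ln(1.02192) ≈ 92.591, so the balance reaches zero during payment 93.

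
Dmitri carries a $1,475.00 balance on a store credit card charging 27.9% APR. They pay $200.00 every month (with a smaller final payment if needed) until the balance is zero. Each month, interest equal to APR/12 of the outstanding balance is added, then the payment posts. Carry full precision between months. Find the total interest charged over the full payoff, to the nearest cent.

$162.15

Monthly rate r = 27.9%/12 = 2.325% = 0.02325.
Payoff takes n = ⌈−ln(1 − rB₀/P)/ln(1+r)⌉ = ⌈8.184⌉ = 9 payments; the last is $37.15.
Total paid = 8·$200.00 + $37.15 = $1,637.15.
Total interest = total paid − principal = $1,637.15 − $1,475.00 = $162.15.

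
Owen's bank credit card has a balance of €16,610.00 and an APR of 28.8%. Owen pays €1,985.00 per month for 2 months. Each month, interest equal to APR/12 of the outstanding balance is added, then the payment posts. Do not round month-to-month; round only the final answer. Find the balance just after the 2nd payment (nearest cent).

Monthly rate r = 28.8%/12 = 2.4% = 0.024.
Each month: B ← B·(1+r) − €1,985.00.
Month 1: interest €398.64; balance after payment €15,023.64.
Month 2: interest €360.57; balance after payment €13,399.21.

€13,399.21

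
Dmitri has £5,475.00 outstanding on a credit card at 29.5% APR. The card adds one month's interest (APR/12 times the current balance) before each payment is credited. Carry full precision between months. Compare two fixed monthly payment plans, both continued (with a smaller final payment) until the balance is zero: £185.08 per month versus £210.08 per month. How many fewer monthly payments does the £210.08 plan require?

Monthly rate r = 29.5%/12 = 2.45833% = 0.0245833.
At £185.08/mo: n = ⌈−ln(1 − rB₀/P)/ln(1+r)⌉ = 54 payments (last £91.46); total interest = total paid − £5,475.00 = £4,425.70.
At £210.08/mo: 43 payments (last £30.81); total interest £3,379.17.
Payments saved = 54 − 43 = 11.

11 fewer payments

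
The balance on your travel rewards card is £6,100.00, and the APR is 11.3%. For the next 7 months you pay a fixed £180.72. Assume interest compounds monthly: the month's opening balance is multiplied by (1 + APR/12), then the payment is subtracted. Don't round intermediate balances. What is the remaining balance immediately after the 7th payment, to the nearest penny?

Monthly rate r = 11.3%/12 = 0.941667% = 0.00941667.
Each month: B ← B·(1+r) − £180.72.
Month 1: interest £57.44; balance after payment £5,976.72.
Month 2: interest £56.28; balance after payment £5,852.28.
Month 3: interest £55.11; balance after payment £5,726.67.
Month 4: interest £53.93; balance after payment £5,599.88.
Month 5: interest £52.73; balance after payment £5,471.89.
Month 6: interest £51.53; balance after payment £5,342.70.
Month 7: interest £50.31; balance after payment £5,212.29.

£5,212.29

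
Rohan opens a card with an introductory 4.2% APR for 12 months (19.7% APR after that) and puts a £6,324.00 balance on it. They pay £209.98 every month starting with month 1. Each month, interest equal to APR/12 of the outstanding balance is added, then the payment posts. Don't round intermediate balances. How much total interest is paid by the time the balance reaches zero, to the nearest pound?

£1,070

Promo months 1–12 at r₀ = 4.2%/12 = 0.0035; months 13+ at r₁ = 19.7%/12 = 0.0164167.
After month 12: iterate B ← B·(1+r₀) − £209.98 for 12 months → £4,025.95.
Then at r₁ with £209.98/mo: n₂ = −ln(1 − r₁·B/P)/ln(1+r₁) ≈ 23.21 → 24 more payments.
Total paid = 35·£209.98 + £44.95 = £7,394.25; interest = £7,394.25 − £6,324.00 = £1,070.25.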